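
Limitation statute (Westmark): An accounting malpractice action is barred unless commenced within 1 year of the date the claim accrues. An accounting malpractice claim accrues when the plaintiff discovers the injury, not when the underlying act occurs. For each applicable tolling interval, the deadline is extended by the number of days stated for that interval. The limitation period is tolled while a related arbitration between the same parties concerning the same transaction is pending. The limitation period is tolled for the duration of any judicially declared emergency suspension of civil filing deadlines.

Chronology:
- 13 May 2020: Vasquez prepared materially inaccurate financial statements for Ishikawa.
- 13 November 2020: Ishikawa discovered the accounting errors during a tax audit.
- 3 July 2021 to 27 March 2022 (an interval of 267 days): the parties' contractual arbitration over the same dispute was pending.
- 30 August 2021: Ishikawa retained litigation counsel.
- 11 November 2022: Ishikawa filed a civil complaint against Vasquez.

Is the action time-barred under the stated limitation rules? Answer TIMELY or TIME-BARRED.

TIME-BARRED

The claim did not accrue until Ishikawa discovered the injury on 13 November 2020; the 13 May 2020 act date does not start the clock under the stated rule.
The untolled deadline — 1 year after 13 November 2020 — is 13 November 2021.
The period was tolled for 267 days by the pending related arbitration (3 July 2021 to 27 March 2022), pushing the deadline to 7 August 2022.
Nothing else in the chronology tolls or restarts the period.
The 11 November 2022 filing falls after the 7 August 2022 deadline; the claim is time-barred.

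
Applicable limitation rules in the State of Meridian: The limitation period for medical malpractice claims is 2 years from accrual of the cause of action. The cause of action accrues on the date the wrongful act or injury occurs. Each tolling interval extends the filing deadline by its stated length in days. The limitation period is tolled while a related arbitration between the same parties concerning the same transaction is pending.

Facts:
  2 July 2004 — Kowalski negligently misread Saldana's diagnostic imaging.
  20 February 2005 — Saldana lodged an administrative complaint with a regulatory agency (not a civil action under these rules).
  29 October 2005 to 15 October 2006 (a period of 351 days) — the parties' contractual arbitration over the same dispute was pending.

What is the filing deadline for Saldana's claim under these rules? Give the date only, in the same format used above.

18 June 2007

The cause of action accrued on 2 July 2004, the date of the act.
2 years from 2 July 2004 is 2 July 2006.
The period was tolled for 351 days by the pending related arbitration (29 October 2005 to 15 October 2006), pushing the deadline to 18 June 2007.
Nothing else in the chronology tolls or restarts the period.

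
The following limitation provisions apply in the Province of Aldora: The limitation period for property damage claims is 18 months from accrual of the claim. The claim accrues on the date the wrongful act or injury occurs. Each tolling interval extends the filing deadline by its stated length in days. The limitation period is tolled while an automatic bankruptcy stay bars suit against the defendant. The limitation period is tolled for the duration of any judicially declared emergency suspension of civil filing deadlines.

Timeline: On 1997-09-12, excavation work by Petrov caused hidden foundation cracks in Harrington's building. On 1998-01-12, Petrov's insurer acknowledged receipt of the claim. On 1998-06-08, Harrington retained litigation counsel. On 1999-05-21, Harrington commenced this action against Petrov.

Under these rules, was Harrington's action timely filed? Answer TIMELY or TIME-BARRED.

The claim accrued on 1997-09-12, the date of the act.
The untolled deadline — 18 months after 1997-09-12 — is 1999-03-12.
The other events in the timeline have no effect on the limitation period under the stated rules.
Harrington filed on 1999-05-21, after the 1999-03-12 deadline, so the action is time-barred.

TIME-BARRED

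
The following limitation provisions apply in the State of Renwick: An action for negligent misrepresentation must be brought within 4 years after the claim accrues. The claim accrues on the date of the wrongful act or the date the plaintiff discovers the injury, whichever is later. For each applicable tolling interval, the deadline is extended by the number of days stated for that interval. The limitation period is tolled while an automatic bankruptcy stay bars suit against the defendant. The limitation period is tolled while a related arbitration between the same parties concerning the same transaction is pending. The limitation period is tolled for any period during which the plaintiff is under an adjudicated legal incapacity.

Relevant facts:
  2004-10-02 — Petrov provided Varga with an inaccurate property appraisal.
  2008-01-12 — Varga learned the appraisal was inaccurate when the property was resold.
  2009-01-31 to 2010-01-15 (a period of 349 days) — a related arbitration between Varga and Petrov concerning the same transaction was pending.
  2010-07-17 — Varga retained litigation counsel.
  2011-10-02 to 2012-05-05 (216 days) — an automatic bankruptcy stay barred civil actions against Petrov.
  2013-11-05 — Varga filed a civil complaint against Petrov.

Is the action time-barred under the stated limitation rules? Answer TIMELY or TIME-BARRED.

TIME-BARRED

Taking the later of the act (2004-10-02) and discovery (2008-01-12), the claim accrued on 2008-01-12.
The untolled deadline — 4 years after 2008-01-12 — is 2012-01-12.
The period was tolled for 349 days by the pending related arbitration (2009-01-31 to 2010-01-15), pushing the deadline to 2012-12-26.
The automatic bankruptcy stay from 2011-10-02 to 2012-05-05 tolled the period for 216 days, extending the deadline to 2013-07-30.
Nothing else in the chronology tolls or restarts the period.
Filing on 2013-11-05 missed the 2013-07-30 deadline — the action is time-barred.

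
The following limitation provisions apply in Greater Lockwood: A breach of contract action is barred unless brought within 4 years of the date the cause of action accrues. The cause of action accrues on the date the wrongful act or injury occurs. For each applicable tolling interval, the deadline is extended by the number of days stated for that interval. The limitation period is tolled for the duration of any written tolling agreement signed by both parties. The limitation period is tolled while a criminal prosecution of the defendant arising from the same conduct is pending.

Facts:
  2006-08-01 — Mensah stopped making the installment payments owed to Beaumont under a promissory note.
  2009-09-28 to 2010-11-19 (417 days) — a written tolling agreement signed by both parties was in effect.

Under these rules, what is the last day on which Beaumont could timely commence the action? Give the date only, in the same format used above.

2011-09-22

The claim accrued on 2006-08-01, when the wrongful act occurred.
4 years from 2006-08-01 is 2010-08-01.
The written tolling agreement from 2009-09-28 to 2010-11-19 tolled the period for 417 days, extending the deadline to 2011-09-22.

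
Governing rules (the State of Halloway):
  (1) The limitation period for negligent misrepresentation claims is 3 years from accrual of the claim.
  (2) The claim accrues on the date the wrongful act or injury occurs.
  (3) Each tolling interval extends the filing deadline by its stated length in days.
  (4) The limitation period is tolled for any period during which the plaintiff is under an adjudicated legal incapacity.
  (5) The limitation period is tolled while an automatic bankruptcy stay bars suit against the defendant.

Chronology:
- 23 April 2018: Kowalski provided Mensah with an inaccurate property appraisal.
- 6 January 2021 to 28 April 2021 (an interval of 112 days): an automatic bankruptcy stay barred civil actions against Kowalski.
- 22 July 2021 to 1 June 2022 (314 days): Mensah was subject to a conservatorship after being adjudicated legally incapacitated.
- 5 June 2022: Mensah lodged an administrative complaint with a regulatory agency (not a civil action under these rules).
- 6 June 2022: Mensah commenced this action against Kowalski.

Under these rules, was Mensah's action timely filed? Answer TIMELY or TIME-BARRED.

The claim accrued on 23 April 2018, the date of the act.
Adding the 3 years base period to 23 April 2018 gives a deadline of 23 April 2021, before any tolling.
The period was tolled for 112 days by the automatic bankruptcy stay (6 January 2021 to 28 April 2021), pushing the deadline to 13 August 2021.
The plaintiff's legal incapacity from 22 July 2021 to 1 June 2022 tolled the period for 314 days, extending the deadline to 23 June 2022.
Nothing else in the chronology tolls or restarts the period.
The 6 June 2022 filing precedes the 23 June 2022 deadline; the claim is timely.

TIMELY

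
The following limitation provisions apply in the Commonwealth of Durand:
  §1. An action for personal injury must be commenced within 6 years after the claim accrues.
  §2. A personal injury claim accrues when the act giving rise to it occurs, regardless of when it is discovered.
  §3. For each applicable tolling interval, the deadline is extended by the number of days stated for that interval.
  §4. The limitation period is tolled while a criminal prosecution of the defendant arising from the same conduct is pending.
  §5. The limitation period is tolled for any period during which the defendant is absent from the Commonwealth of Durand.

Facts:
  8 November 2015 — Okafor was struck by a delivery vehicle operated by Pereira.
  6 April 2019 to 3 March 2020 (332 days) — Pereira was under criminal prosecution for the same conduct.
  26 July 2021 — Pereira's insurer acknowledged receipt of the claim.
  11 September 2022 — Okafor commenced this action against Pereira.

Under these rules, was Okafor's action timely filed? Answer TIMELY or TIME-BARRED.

The claim accrued on 8 November 2015, when the wrongful act occurred.
6 years from 8 November 2015 is 8 November 2021.
The pending criminal prosecution from 6 April 2019 to 3 March 2020 tolled the period for 332 days, extending the deadline to 6 October 2022.
None of the other events listed affects the running of the period under the stated rules.
Okafor filed on 11 September 2022, before the 6 October 2022 deadline, so the action is timely.

TIMELY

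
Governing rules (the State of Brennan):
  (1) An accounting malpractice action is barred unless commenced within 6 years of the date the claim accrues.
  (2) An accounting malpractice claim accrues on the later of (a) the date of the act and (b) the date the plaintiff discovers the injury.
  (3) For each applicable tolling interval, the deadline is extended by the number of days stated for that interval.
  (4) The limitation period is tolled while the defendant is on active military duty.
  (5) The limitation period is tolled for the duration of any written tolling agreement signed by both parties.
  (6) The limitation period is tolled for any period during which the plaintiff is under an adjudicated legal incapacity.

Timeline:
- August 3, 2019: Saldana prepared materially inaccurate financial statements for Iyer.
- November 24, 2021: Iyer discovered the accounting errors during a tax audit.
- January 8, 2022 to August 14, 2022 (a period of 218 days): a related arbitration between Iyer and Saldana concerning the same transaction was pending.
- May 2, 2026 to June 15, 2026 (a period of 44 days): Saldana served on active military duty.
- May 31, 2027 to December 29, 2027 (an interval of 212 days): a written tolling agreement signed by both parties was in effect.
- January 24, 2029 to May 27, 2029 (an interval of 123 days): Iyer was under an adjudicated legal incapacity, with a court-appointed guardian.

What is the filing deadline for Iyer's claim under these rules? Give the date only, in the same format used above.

The claim accrued on November 24, 2021 — the later of the August 3, 2019 act and the November 24, 2021 discovery.
6 years from November 24, 2021 is November 24, 2027.
The defendant's active military service from May 2, 2026 to June 15, 2026 tolled the period for 44 days, extending the deadline to January 7, 2028.
The period was tolled for 212 days by the written tolling agreement (May 31, 2027 to December 29, 2027), pushing the deadline to August 6, 2028.
The plaintiff's legal incapacity starting January 24, 2029 came too late — the period had run on August 6, 2028 — and so does not extend the deadline.
No stated provision tolls the period for a pending arbitration, so the interval from January 8, 2022 to August 14, 2022 has no effect on the deadline.

August 6, 2028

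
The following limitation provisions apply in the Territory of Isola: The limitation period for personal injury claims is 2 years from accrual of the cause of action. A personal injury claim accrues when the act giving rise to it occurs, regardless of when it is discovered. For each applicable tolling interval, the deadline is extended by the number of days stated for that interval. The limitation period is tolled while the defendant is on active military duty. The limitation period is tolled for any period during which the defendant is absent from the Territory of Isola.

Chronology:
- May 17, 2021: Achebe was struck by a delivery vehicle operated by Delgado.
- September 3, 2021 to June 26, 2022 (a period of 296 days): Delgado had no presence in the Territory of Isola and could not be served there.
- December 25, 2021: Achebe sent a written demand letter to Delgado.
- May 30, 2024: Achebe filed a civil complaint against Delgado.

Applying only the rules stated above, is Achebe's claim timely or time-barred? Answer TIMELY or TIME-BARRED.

TIME-BARRED

The cause of action accrued on May 17, 2021, the date of the act.
Adding the 2 years base period to May 17, 2021 gives a deadline of May 17, 2023, before any tolling.
Because the defendant's absence from the jurisdiction ran from September 3, 2021 to June 26, 2022, the deadline is extended by 296 days to March 8, 2024.
None of the other events listed affects the running of the period under the stated rules.
The May 30, 2024 filing falls after the March 8, 2024 deadline; the claim is time-barred.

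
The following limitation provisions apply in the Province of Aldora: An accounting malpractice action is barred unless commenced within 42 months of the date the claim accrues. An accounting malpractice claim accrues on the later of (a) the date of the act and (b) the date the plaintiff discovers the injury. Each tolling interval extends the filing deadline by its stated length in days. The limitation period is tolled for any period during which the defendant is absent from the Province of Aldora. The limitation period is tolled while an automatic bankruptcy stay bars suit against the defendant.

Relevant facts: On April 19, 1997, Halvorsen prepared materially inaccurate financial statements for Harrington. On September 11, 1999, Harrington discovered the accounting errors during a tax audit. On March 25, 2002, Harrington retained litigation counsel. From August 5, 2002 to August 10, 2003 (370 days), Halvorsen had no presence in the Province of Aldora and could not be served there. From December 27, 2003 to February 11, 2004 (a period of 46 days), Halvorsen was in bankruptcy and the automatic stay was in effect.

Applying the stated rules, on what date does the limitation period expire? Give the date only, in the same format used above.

The claim accrued on September 11, 1999 — the later of the April 19, 1997 act and the September 11, 1999 discovery.
42 months from September 11, 1999 is March 11, 2003.
Because the defendant's absence from the jurisdiction ran from August 5, 2002 to August 10, 2003, the deadline is extended by 370 days to March 15, 2004.
Because the automatic bankruptcy stay ran from December 27, 2003 to February 11, 2004, the deadline is extended by 46 days to April 30, 2004.
None of the other events listed affects the running of the period under the stated rules.

April 30, 2004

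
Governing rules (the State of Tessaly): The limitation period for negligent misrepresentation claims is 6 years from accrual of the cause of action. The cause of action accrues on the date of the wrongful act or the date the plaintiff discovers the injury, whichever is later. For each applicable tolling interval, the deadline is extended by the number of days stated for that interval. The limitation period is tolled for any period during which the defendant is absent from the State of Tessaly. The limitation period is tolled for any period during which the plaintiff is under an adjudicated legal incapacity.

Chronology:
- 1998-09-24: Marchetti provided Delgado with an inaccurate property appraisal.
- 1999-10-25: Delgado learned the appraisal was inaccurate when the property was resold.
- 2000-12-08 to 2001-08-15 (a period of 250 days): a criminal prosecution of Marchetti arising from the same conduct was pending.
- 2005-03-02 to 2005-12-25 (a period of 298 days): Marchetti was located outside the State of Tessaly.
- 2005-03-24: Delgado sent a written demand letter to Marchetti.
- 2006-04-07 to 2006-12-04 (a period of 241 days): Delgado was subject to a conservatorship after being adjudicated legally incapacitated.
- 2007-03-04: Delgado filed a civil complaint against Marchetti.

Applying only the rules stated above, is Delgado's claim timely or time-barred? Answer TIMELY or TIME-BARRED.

TIMELY

Because discovery on 1999-10-25 post-dates the 1998-09-24 act, accrual under the later-of rule falls on 1999-10-25.
6 years from 1999-10-25 is 2005-10-25.
The defendant's absence from the jurisdiction from 2005-03-02 to 2005-12-25 tolled the period for 298 days, extending the deadline to 2006-08-19.
Because the plaintiff's legal incapacity ran from 2006-04-07 to 2006-12-04, the deadline is extended by 241 days to 2007-04-17.
Although a criminal prosecution ran from 2000-12-08 to 2001-08-15, the stated rules do not make that a tolling event, so it is disregarded.
Nothing else in the chronology tolls or restarts the period.
Filing on 2007-03-04 beat the 2007-04-17 deadline — the action is timely.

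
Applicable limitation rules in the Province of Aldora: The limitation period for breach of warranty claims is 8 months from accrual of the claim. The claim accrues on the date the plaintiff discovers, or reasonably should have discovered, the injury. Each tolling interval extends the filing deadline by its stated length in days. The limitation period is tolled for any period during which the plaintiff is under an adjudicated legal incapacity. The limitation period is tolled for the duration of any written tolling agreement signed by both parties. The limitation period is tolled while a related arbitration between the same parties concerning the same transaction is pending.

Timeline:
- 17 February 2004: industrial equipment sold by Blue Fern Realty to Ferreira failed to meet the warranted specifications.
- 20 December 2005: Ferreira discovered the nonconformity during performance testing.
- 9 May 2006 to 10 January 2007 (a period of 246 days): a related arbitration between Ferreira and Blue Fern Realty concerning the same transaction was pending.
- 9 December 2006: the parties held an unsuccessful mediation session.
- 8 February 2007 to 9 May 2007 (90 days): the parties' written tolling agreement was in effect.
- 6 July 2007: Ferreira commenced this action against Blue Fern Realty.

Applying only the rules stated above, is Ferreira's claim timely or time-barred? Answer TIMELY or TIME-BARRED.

TIMELY

Under the discovery rule, the claim accrued on 20 December 2005, when Ferreira discovered the injury — not on the 17 February 2004 date of the underlying act.
Adding the 8 months base period to 20 December 2005 gives a deadline of 20 August 2006, before any tolling.
The period was tolled for 246 days by the pending related arbitration (9 May 2006 to 10 January 2007), pushing the deadline to 23 April 2007.
The written tolling agreement from 8 February 2007 to 9 May 2007 tolled the period for 90 days, extending the deadline to 22 July 2007.
None of the other events listed affects the running of the period under the stated rules.
The 6 July 2007 filing precedes the 22 July 2007 deadline; the claim is timely.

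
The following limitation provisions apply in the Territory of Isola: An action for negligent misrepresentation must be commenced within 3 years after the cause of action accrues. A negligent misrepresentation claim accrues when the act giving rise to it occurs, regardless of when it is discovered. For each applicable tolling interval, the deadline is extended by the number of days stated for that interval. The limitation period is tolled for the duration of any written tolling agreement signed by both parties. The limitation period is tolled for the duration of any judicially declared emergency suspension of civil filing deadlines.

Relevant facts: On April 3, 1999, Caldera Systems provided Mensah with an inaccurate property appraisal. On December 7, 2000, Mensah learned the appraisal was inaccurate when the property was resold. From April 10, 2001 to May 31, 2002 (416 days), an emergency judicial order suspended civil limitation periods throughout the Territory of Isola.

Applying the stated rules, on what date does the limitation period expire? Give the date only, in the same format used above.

Because the rule ties accrual to occurrence, the claim accrued on April 3, 1999, not on the December 7, 2000 discovery date.
3 years from April 3, 1999 is April 3, 2002.
The period was tolled for 416 days by the emergency suspension of filing deadlines (April 10, 2001 to May 31, 2002), pushing the deadline to May 24, 2003.

May 24, 2003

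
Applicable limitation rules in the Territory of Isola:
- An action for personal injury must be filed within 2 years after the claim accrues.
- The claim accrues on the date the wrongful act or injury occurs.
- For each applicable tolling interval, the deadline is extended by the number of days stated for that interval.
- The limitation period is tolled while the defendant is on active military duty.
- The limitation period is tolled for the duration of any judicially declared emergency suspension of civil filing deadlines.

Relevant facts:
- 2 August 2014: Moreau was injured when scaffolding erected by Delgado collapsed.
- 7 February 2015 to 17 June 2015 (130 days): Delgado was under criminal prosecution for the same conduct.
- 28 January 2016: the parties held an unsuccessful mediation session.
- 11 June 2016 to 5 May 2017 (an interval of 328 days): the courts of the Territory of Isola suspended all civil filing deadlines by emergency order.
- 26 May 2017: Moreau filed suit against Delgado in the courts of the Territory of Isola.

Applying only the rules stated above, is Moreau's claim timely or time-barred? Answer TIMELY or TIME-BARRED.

The limitation period began to run on 2 August 2014.
Adding the 2 years base period to 2 August 2014 gives a deadline of 2 August 2016, before any tolling.
Because the emergency suspension of filing deadlines ran from 11 June 2016 to 5 May 2017, the deadline is extended by 328 days to 26 June 2017.
The pending criminal prosecution from 7 February 2015 to 17 June 2015 does not toll the period, because no stated rule makes a criminal prosecution a tolling event.
Nothing else in the chronology tolls or restarts the period.
Moreau filed on 26 May 2017, before the 26 June 2017 deadline, so the action is timely.

TIMELY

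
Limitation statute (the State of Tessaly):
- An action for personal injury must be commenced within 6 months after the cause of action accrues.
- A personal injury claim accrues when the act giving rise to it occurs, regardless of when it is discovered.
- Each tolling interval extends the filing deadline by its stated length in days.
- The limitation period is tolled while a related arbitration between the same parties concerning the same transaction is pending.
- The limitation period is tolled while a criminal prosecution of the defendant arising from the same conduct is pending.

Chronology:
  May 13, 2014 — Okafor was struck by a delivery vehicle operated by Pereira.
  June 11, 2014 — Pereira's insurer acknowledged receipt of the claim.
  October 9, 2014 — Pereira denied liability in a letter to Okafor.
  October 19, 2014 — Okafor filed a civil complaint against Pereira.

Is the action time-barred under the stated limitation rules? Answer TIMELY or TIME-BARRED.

The claim accrued on May 13, 2014, when the wrongful act occurred.
The untolled deadline — 6 months after May 13, 2014 — is November 13, 2014.
The other events in the timeline have no effect on the limitation period under the stated rules.
The October 19, 2014 filing precedes the November 13, 2014 deadline; the claim is timely.

TIMELY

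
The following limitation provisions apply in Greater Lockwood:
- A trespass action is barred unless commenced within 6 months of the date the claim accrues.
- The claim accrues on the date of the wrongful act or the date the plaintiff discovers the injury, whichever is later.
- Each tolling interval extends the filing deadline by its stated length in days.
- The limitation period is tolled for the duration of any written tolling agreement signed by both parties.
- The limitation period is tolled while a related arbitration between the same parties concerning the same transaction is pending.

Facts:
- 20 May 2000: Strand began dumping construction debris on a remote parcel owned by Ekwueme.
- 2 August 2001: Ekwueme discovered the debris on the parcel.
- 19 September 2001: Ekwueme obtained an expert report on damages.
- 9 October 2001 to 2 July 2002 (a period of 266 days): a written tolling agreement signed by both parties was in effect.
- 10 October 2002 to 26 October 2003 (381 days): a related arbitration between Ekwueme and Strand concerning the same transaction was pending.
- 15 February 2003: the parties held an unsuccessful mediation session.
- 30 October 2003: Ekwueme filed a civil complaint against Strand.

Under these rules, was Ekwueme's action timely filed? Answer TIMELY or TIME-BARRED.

The claim accrued on 2 August 2001 — the later of the 20 May 2000 act and the 2 August 2001 discovery.
6 months from 2 August 2001 is 2 February 2002.
Because the written tolling agreement ran from 9 October 2001 to 2 July 2002, the deadline is extended by 266 days to 26 October 2002.
The pending related arbitration from 10 October 2002 to 26 October 2003 tolled the period for 381 days, extending the deadline to 11 November 2003.
Nothing else in the chronology tolls or restarts the period.
Ekwueme filed on 30 October 2003, before the 11 November 2003 deadline, so the action is timely.

TIMELY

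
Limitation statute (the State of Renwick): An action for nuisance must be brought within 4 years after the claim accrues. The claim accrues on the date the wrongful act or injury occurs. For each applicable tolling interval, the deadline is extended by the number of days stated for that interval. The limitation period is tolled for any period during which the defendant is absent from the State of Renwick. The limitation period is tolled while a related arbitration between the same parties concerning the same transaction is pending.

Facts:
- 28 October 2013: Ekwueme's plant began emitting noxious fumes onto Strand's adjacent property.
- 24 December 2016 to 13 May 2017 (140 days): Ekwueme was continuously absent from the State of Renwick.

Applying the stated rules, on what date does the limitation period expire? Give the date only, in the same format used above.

17 March 2018

The limitation period began to run on 28 October 2013.
4 years from 28 October 2013 is 28 October 2017.
Because the defendant's absence from the jurisdiction ran from 24 December 2016 to 13 May 2017, the deadline is extended by 140 days to 17 March 2018.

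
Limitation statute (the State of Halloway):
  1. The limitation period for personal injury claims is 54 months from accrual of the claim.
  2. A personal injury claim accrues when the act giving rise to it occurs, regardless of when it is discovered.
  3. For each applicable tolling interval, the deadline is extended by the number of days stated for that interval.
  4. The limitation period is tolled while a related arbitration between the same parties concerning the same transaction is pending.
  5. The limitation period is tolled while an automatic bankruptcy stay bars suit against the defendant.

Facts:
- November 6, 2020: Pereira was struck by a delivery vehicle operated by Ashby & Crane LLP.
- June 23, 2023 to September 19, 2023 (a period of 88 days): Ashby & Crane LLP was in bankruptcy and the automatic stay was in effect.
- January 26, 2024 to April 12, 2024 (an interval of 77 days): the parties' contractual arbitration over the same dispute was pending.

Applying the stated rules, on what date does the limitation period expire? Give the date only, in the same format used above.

October 18, 2025

The claim accrued on November 6, 2020, when the wrongful act occurred.
The untolled deadline — 54 months after November 6, 2020 — is May 6, 2025.
Because the automatic bankruptcy stay ran from June 23, 2023 to September 19, 2023, the deadline is extended by 88 days to August 2, 2025.
The period was tolled for 77 days by the pending related arbitration (January 26, 2024 to April 12, 2024), pushing the deadline to October 18, 2025.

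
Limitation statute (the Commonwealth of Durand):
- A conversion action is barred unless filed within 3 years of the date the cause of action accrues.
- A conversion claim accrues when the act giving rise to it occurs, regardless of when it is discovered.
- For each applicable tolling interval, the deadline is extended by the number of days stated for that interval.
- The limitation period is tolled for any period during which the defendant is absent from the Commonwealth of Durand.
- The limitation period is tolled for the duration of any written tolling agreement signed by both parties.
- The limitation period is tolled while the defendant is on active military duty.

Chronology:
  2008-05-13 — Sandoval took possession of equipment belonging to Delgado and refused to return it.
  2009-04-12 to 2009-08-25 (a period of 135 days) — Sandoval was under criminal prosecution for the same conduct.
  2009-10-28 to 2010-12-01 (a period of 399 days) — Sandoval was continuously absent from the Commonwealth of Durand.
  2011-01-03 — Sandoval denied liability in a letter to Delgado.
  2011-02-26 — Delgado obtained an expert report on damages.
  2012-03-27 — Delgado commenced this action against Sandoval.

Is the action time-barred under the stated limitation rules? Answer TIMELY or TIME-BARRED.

The limitation period began to run on 2008-05-13.
3 years from 2008-05-13 is 2011-05-13.
Because the defendant's absence from the jurisdiction ran from 2009-10-28 to 2010-12-01, the deadline is extended by 399 days to 2012-06-15.
No stated provision tolls the period for a criminal prosecution, so the interval from 2009-04-12 to 2009-08-25 has no effect on the deadline.
None of the other events listed affects the running of the period under the stated rules.
Delgado filed on 2012-03-27, before the 2012-06-15 deadline, so the action is timely.

TIMELY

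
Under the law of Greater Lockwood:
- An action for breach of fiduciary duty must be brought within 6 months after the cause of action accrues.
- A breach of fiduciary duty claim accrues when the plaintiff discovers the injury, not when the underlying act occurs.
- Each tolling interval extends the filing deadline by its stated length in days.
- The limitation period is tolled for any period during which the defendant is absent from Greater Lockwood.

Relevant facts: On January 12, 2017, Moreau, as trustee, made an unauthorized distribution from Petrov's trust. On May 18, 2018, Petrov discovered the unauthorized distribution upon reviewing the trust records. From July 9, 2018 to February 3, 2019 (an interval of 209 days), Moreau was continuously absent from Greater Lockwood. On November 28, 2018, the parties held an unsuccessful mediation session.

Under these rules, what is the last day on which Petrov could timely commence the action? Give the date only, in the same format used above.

Accrual is tied to discovery, so the period began on May 18, 2018 rather than on January 12, 2017 when the act occurred.
The untolled deadline — 6 months after May 18, 2018 — is November 18, 2018.
Because the defendant's absence from the jurisdiction ran from July 9, 2018 to February 3, 2019, the deadline is extended by 209 days to June 15, 2019.
Nothing else in the chronology tolls or restarts the period.

June 15, 2019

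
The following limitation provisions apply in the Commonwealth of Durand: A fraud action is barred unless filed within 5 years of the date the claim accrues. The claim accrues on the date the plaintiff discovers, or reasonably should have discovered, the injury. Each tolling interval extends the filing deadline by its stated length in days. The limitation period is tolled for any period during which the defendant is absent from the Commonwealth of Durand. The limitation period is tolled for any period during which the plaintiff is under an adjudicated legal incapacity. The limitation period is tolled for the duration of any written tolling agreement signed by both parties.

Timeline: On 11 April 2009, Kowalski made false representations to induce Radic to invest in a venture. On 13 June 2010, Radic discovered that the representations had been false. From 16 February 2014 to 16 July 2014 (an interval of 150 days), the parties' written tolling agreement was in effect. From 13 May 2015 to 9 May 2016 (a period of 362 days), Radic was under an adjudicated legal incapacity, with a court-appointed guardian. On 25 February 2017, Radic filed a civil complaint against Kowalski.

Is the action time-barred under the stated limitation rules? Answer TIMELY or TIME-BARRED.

Under the discovery rule, the claim accrued on 13 June 2010, when Radic discovered the injury — not on the 11 April 2009 date of the underlying act.
Adding the 5 years base period to 13 June 2010 gives a deadline of 13 June 2015, before any tolling.
The period was tolled for 150 days by the written tolling agreement (16 February 2014 to 16 July 2014), pushing the deadline to 10 November 2015.
Because the plaintiff's legal incapacity ran from 13 May 2015 to 9 May 2016, the deadline is extended by 362 days to 6 November 2016.
Radic filed on 25 February 2017, after the 6 November 2016 deadline, so the action is time-barred.

TIME-BARRED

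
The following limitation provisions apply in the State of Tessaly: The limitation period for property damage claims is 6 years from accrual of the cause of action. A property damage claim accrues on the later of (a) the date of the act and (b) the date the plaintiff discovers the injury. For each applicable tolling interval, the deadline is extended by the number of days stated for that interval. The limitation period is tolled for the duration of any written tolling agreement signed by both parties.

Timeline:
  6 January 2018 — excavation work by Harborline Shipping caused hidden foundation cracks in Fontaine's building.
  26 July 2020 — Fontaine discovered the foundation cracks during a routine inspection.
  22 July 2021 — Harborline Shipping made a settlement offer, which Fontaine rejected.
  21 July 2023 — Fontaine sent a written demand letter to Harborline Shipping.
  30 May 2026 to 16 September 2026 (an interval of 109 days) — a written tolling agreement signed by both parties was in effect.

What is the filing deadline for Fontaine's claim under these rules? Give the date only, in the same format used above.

Taking the later of the act (6 January 2018) and discovery (26 July 2020), the claim accrued on 26 July 2020.
The untolled deadline — 6 years after 26 July 2020 — is 26 July 2026.
Because the written tolling agreement ran from 30 May 2026 to 16 September 2026, the deadline is extended by 109 days to 12 November 2026.
The other events in the timeline have no effect on the limitation period under the stated rules.

12 November 2026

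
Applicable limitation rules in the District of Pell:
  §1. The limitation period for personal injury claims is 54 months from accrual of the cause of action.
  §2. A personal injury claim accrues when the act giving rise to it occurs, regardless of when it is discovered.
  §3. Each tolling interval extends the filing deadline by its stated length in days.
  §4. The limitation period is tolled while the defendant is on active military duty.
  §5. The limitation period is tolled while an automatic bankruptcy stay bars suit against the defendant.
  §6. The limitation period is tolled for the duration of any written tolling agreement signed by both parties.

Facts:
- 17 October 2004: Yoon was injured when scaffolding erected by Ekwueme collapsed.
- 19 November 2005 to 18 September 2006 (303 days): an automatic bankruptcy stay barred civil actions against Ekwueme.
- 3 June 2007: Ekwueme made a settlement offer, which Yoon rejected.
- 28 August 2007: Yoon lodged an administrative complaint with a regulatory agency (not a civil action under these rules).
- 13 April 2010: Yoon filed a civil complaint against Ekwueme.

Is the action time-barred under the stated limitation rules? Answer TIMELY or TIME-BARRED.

TIME-BARRED

The cause of action accrued on 17 October 2004, the date of the act.
The untolled deadline — 54 months after 17 October 2004 — is 17 April 2009.
Because the automatic bankruptcy stay ran from 19 November 2005 to 18 September 2006, the deadline is extended by 303 days to 14 February 2010.
Nothing else in the chronology tolls or restarts the period.
Yoon filed on 13 April 2010, after the 14 February 2010 deadline, so the action is time-barred.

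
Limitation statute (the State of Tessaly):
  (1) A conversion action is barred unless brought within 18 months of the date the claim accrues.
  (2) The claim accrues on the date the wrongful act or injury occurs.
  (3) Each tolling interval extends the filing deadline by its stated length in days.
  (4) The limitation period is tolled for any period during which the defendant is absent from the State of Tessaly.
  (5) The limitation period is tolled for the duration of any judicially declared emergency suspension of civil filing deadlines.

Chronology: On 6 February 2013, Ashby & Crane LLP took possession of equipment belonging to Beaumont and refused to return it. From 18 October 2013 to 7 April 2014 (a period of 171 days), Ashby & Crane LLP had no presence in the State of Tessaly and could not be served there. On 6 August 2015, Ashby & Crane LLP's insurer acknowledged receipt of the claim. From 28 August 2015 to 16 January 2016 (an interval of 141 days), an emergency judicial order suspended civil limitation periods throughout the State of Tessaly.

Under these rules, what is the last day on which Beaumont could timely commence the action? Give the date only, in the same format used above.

24 January 2015

The limitation period began to run on 6 February 2013.
18 months from 6 February 2013 is 6 August 2014.
Because the defendant's absence from the jurisdiction ran from 18 October 2013 to 7 April 2014, the deadline is extended by 171 days to 24 January 2015.
The emergency suspension of filing deadlines starting 28 August 2015 came too late — the period had run on 24 January 2015 — and so does not extend the deadline.
None of the other events listed affects the running of the period under the stated rules.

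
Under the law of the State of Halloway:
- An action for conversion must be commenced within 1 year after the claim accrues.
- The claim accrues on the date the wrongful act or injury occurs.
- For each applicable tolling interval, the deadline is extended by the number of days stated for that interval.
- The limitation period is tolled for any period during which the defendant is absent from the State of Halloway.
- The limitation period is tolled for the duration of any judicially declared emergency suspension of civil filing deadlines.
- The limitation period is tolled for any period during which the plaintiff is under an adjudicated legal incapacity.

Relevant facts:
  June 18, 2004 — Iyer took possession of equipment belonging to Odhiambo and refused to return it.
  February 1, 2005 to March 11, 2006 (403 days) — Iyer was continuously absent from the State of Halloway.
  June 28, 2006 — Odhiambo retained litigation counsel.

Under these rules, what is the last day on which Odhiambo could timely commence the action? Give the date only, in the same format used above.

July 26, 2006

The claim accrued on June 18, 2004, the date of the act.
The untolled deadline — 1 year after June 18, 2004 — is June 18, 2005.
The defendant's absence from the jurisdiction from February 1, 2005 to March 11, 2006 tolled the period for 403 days, extending the deadline to July 26, 2006.
None of the other events listed affects the running of the period under the stated rules.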